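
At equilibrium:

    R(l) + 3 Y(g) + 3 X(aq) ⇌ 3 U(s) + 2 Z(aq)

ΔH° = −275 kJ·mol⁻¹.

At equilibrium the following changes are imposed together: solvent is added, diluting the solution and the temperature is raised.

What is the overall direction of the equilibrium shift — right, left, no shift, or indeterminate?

left

Dilution lowers every aqueous concentration by the same factor. Δn_aq = 2 − 3 = -1, so the system shifts toward the side with more dissolved moles — to the left.
The forward reaction is exothermic. Raising T favours the endothermic direction — shift to the left.
All effects act in the same direction — net shift to the left.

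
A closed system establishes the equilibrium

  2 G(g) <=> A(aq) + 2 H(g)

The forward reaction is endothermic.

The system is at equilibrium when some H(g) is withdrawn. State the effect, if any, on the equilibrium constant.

The equilibrium constant depends only on temperature. This perturbation may move the position of equilibrium, but since T is unchanged, K itself is unchanged.

unchanged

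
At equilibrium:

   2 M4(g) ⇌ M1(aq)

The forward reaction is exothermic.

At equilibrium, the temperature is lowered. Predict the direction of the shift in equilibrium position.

The forward reaction is exothermic. Lowering T favours the exothermic direction — shift to the right.

right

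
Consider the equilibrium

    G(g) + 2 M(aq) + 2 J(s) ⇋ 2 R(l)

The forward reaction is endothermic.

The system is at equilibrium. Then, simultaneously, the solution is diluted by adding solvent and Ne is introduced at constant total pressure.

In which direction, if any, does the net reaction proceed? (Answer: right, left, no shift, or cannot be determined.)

Dilution lowers every aqueous concentration by the same factor. Δn_aq = 0 − 2 = -2, so the system shifts toward the side with more dissolved moles — to the left.
Adding inert gas at constant total pressure expands the volume and lowers every reacting partial pressure. With Δn_gas = 0 − 1 = -1, Q moves away from K toward the side with fewer gas moles, so the system shifts toward the side with more gas moles — to the left.
All effects act in the same direction — net shift to the left.

left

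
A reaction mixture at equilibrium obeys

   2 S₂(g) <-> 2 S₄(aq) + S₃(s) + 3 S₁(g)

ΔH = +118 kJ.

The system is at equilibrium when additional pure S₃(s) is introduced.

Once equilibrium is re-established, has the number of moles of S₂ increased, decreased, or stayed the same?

unchanged

S₃ is a pure solid; its activity is 1 regardless of amount, so Q is unaffected — no shift from this change.
No net shift occurs, so the amount of S₂ is unchanged.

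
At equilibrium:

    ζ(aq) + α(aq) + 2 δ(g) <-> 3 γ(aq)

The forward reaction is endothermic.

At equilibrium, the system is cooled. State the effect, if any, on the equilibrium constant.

decreases

K depends on temperature via the van 't Hoff relation. The forward reaction is endothermic, so lowering T decreases K.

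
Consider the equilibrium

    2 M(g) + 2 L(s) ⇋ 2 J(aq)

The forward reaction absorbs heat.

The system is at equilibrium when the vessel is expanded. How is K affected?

The equilibrium constant depends only on temperature. This perturbation may move the position of equilibrium, but since T is unchanged, K itself is unchanged.

unchanged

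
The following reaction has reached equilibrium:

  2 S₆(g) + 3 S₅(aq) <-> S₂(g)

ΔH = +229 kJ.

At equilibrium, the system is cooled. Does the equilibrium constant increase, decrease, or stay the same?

K depends on temperature via the van 't Hoff relation. The forward reaction is endothermic, so lowering T decreases K.

decreases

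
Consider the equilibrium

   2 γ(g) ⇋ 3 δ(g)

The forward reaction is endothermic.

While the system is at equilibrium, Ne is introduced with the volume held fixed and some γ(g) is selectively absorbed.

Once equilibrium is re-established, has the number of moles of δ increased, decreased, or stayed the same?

decreases

At constant volume, adding an inert gas leaves every reacting species' partial pressure unchanged, so Q is unchanged — no shift from this change.
Removing γ (g), a reactant, drives the reaction to the left.
The net shift is to the left. δ is a product, so its amount decreases.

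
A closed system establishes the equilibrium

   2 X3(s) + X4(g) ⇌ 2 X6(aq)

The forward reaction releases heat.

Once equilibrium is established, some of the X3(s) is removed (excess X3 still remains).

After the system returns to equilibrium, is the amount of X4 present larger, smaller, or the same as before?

X3 is a pure solid; its activity is 1 regardless of amount, so Q is unaffected — no shift from this change.
No net shift occurs, so the amount of X4 is unchanged.

unchanged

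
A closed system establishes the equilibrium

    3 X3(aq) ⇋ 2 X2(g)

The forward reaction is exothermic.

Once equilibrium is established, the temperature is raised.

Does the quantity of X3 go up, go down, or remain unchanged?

The forward reaction is exothermic. Raising T favours the endothermic direction — shift to the left.
The net shift is to the left. X3 is a reactant, so its amount increases.

increases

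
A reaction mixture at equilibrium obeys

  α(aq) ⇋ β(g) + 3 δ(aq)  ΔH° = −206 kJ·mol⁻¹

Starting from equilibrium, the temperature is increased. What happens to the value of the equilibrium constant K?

K depends on temperature via the van 't Hoff relation. The forward reaction is exothermic, so raising T decreases K.

decreases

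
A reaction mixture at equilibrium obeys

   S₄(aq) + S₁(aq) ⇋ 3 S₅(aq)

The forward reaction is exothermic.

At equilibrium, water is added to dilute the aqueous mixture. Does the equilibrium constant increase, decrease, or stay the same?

The equilibrium constant depends only on temperature. This perturbation may move the position of equilibrium, but since T is unchanged, K itself is unchanged.

unchanged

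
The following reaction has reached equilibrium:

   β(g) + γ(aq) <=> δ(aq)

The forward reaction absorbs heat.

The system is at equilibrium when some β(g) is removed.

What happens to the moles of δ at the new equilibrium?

Removing β (g), a reactant, drives the reaction to the left.
The net shift is to the left. δ is a product, so its amount decreases.

decreases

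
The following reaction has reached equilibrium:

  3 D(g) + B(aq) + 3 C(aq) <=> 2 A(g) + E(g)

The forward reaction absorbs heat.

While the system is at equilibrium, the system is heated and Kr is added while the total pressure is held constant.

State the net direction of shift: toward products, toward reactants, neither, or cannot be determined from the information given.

The forward reaction is endothermic. Raising T favours the endothermic direction — shift to the right.
Adding inert gas at constant total pressure expands the volume, scaling every reacting partial pressure by the same factor. Δn_gas = 3 − 3 = 0, so Q is unchanged — no shift.
Only the nonzero effect(s) matter; the net shift is to the right.

right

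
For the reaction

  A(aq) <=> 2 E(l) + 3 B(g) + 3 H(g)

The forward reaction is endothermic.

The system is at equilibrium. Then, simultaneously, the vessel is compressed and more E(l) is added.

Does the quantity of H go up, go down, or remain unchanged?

decreases

Gas moles: reactants 0, products 6 (Δn_gas = +6). Compression shifts the system toward the side with fewer moles of gas — to the left.
E is a pure liquid; its activity is 1 regardless of amount, so Q is unaffected — no shift from this change.
The net shift is to the left. H is a product, so its amount decreases.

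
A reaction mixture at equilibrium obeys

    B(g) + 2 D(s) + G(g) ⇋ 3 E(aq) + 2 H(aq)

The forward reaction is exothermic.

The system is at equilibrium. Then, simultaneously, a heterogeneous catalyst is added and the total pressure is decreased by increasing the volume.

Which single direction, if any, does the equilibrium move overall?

A catalyst speeds both forward and reverse rates equally; it changes neither Q nor K — no shift from this change.
Gas moles: reactants 2, products 0 (Δn_gas = -2). Expansion shifts the system toward the side with more moles of gas — to the left.
Only the nonzero effect(s) matter; the net shift is to the left.

left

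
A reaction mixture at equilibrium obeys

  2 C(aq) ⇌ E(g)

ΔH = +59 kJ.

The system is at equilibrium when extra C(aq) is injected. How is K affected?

unchanged

The equilibrium constant depends only on temperature. This perturbation may move the position of equilibrium, but since T is unchanged, K itself is unchanged.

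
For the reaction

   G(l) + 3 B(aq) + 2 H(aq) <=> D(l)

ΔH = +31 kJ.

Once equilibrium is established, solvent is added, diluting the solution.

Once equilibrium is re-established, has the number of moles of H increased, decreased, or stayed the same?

increases

Dilution lowers every aqueous concentration by the same factor. Δn_aq = 0 − 5 = -5, so the system shifts toward the side with more dissolved moles — to the left.
The net shift is to the left. H is a reactant, so its amount increases.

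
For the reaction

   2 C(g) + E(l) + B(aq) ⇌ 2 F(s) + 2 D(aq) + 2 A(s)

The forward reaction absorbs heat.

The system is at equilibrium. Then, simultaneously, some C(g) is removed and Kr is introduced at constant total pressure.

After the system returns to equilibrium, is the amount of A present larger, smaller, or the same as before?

Removing C (g), a reactant, drives the reaction to the left.
Adding inert gas at constant total pressure expands the volume and lowers every reacting partial pressure. With Δn_gas = 0 − 2 = -2, Q moves away from K toward the side with fewer gas moles, so the system shifts toward the side with more gas moles — to the left.
The net shift is to the left. A is a product, so its amount decreases.

decreases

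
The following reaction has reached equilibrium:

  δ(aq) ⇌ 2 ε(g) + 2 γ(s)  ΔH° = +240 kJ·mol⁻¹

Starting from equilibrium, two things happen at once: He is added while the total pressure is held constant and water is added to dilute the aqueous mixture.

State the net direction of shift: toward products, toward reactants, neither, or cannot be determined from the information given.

Adding inert gas at constant total pressure expands the volume and lowers every reacting partial pressure. With Δn_gas = 2 − 0 = +2, Q moves away from K toward the side with fewer gas moles, so the system shifts toward the side with more gas moles — to the right.
Dilution lowers every aqueous concentration by the same factor. Δn_aq = 0 − 1 = -1, so the system shifts toward the side with more dissolved moles — to the left.
The individual effects push in opposite directions; without quantitative information the net direction cannot be determined.

cannot be determined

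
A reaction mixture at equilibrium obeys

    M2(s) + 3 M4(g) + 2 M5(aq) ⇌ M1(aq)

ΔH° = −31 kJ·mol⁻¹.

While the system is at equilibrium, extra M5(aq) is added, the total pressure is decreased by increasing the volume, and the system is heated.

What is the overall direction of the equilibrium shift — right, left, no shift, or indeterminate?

cannot be determined

Adding M5 (aq), a reactant, drives the reaction to the right.
Gas moles: reactants 3, products 0 (Δn_gas = -3). Expansion shifts the system toward the side with more moles of gas — to the left.
The forward reaction is exothermic. Raising T favours the endothermic direction — shift to the left.
The individual effects push in opposite directions; without quantitative information the net direction cannot be determined.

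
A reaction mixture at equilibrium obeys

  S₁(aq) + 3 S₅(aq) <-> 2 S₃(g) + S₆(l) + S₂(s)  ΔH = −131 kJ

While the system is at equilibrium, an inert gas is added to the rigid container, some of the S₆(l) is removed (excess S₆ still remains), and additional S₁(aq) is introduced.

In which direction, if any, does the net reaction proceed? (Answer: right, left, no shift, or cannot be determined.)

right

At constant volume, adding an inert gas leaves every reacting species' partial pressure unchanged, so Q is unchanged — no shift from this change.
S₆ is a pure liquid; its activity is 1 regardless of amount, so Q is unaffected — no shift from this change.
Adding S₁ (aq), a reactant, drives the reaction to the right.
Only the nonzero effect(s) matter; the net shift is to the right.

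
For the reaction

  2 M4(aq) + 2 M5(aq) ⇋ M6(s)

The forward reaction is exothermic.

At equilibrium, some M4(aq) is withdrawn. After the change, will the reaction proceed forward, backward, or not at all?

left

Removing M4 (aq), a reactant, drives the reaction to the left.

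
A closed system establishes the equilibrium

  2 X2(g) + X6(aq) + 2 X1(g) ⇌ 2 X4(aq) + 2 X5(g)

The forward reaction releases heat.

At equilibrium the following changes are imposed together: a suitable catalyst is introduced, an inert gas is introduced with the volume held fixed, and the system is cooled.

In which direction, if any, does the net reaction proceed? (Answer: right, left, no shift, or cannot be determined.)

A catalyst speeds both forward and reverse rates equally; it changes neither Q nor K — no shift from this change.
At constant volume, adding an inert gas leaves every reacting species' partial pressure unchanged, so Q is unchanged — no shift from this change.
The forward reaction is exothermic. Lowering T favours the exothermic direction — shift to the right.
Only the nonzero effect(s) matter; the net shift is to the right.

right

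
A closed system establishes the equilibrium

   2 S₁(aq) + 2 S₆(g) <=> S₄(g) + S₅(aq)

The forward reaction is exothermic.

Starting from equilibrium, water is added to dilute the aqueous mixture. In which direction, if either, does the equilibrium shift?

Dilution lowers every aqueous concentration by the same factor. Δn_aq = 1 − 2 = -1, so the system shifts toward the side with more dissolved moles — to the left.

left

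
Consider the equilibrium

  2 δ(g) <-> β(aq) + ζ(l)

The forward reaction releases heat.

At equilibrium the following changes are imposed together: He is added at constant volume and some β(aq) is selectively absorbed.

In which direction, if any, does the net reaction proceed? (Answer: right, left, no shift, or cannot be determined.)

At constant volume, adding an inert gas leaves every reacting species' partial pressure unchanged, so Q is unchanged — no shift from this change.
Removing β (aq), a product, drives the reaction to the right.
Only the nonzero effect(s) matter; the net shift is to the right.

right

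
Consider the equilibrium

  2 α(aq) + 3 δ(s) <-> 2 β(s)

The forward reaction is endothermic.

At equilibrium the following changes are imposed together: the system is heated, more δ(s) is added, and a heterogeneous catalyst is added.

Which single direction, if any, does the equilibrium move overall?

The forward reaction is endothermic. Raising T favours the endothermic direction — shift to the right.
δ is a pure solid; its activity is 1 regardless of amount, so Q is unaffected — no shift from this change.
A catalyst speeds both forward and reverse rates equally; it changes neither Q nor K — no shift from this change.
Only the nonzero effect(s) matter; the net shift is to the right.

right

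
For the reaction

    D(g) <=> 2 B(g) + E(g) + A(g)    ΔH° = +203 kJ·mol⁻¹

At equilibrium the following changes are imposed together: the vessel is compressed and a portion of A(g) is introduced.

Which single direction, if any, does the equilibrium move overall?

left

Gas moles: reactants 1, products 4 (Δn_gas = +3). Compression shifts the system toward the side with fewer moles of gas — to the left.
Adding A (g), a product, drives the reaction to the left.
All effects act in the same direction — net shift to the left.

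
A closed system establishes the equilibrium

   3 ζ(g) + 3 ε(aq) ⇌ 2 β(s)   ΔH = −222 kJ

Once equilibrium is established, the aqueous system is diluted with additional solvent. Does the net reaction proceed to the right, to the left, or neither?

Dilution lowers every aqueous concentration by the same factor. Δn_aq = 0 − 3 = -3, so the system shifts toward the side with more dissolved moles — to the left.

left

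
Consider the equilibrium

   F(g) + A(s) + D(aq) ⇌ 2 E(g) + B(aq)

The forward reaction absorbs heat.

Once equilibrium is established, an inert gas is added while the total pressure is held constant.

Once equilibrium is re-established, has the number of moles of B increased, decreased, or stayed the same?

increases

Adding inert gas at constant total pressure expands the volume and lowers every reacting partial pressure. With Δn_gas = 2 − 1 = +1, Q moves away from K toward the side with fewer gas moles, so the system shifts toward the side with more gas moles — to the right.
The net shift is to the right. B is a product, so its amount increases.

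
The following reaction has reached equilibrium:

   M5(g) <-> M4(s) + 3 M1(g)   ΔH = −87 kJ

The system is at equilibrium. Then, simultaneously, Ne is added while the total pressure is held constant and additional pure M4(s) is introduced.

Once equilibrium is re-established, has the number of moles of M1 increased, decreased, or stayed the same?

increases

Adding inert gas at constant total pressure expands the volume and lowers every reacting partial pressure. With Δn_gas = 3 − 1 = +2, Q moves away from K toward the side with fewer gas moles, so the system shifts toward the side with more gas moles — to the right.
M4 is a pure solid; its activity is 1 regardless of amount, so Q is unaffected — no shift from this change.
The net shift is to the right. M1 is a product, so its amount increases.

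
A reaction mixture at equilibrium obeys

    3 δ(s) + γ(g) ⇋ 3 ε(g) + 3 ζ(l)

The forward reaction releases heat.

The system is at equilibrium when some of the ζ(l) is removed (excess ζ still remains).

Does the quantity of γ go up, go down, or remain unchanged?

unchanged

ζ is a pure liquid; its activity is 1 regardless of amount, so Q is unaffected — no shift from this change.
No net shift occurs, so the amount of γ is unchanged.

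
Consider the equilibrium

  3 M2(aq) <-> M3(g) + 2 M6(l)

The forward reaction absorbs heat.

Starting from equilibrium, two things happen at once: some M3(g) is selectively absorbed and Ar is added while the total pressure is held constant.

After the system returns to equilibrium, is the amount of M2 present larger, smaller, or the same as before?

decreases

Removing M3 (g), a product, drives the reaction to the right.
Adding inert gas at constant total pressure expands the volume and lowers every reacting partial pressure. With Δn_gas = 1 − 0 = +1, Q moves away from K toward the side with fewer gas moles, so the system shifts toward the side with more gas moles — to the right.
The net shift is to the right. M2 is a reactant, so its amount decreases.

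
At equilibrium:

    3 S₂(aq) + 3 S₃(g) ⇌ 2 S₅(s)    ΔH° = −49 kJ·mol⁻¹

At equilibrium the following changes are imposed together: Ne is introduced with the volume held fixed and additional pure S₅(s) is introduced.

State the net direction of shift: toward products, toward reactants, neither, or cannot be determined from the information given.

no shift

At constant volume, adding an inert gas leaves every reacting species' partial pressure unchanged, so Q is unchanged — no shift from this change.
S₅ is a pure solid; its activity is 1 regardless of amount, so Q is unaffected — no shift from this change.
None of the changes alters Q relative to K, so there is no net shift.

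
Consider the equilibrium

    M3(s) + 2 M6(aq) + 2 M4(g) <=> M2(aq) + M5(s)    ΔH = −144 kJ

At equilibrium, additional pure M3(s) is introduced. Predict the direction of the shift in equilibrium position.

M3 is a pure solid; its activity is 1 regardless of amount, so Q is unaffected — no shift from this change.

no shift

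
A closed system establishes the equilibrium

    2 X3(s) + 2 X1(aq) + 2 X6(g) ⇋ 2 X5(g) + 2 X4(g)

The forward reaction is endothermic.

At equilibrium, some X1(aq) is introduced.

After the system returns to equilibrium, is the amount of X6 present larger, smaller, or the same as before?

Adding X1 (aq), a reactant, drives the reaction to the right.
The net shift is to the right. X6 is a reactant, so its amount decreases.

decreases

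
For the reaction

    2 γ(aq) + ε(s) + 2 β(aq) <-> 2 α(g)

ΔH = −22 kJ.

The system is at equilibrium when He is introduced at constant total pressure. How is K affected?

unchanged

The equilibrium constant depends only on temperature. This perturbation may move the position of equilibrium, but since T is unchanged, K itself is unchanged.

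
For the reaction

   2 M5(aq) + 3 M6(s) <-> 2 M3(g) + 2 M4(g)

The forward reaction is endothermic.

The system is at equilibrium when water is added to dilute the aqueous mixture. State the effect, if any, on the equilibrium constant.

unchanged

The equilibrium constant depends only on temperature. This perturbation may move the position of equilibrium, but since T is unchanged, K itself is unchanged.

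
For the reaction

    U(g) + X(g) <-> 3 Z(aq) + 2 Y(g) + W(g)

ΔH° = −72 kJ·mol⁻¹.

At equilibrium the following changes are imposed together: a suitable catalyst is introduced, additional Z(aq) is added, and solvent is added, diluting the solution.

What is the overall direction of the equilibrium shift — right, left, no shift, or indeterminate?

cannot be determined

A catalyst speeds both forward and reverse rates equally; it changes neither Q nor K — no shift from this change.
Adding Z (aq), a product, drives the reaction to the left.
Dilution lowers every aqueous concentration by the same factor. Δn_aq = 3 − 0 = +3, so the system shifts toward the side with more dissolved moles — to the right.
The individual effects push in opposite directions; without quantitative information the net direction cannot be determined.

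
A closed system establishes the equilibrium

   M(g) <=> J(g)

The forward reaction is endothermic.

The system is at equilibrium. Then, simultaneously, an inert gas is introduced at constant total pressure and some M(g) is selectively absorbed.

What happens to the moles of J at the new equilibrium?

Adding inert gas at constant total pressure expands the volume, scaling every reacting partial pressure by the same factor. Δn_gas = 1 − 1 = 0, so Q is unchanged — no shift.
Removing M (g), a reactant, drives the reaction to the left.
The net shift is to the left. J is a product, so its amount decreases.

decreases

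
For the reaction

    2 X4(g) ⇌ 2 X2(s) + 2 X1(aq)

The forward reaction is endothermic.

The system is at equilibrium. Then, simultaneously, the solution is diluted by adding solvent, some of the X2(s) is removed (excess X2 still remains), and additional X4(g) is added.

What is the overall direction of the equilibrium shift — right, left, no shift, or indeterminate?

Dilution lowers every aqueous concentration by the same factor. Δn_aq = 2 − 0 = +2, so the system shifts toward the side with more dissolved moles — to the right.
X2 is a pure solid; its activity is 1 regardless of amount, so Q is unaffected — no shift from this change.
Adding X4 (g), a reactant, drives the reaction to the right.
Only the nonzero effect(s) matter; the net shift is to the right.

right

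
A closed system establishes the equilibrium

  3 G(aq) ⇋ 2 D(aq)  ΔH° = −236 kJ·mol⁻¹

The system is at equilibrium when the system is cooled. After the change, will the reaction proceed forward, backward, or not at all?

right

The forward reaction is exothermic. Lowering T favours the exothermic direction — shift to the right.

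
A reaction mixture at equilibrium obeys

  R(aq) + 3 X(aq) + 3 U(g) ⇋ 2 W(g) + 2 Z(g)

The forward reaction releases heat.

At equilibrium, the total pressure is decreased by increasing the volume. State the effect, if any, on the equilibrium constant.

unchanged

The equilibrium constant depends only on temperature. This perturbation may move the position of equilibrium, but since T is unchanged, K itself is unchanged.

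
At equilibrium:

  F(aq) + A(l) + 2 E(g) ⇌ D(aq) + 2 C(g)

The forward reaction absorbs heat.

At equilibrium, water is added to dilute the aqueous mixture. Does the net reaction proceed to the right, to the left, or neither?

no shift

Dilution scales every aqueous concentration by the same factor. Δn_aq = 1 − 1 = 0, so Q is unchanged — no shift.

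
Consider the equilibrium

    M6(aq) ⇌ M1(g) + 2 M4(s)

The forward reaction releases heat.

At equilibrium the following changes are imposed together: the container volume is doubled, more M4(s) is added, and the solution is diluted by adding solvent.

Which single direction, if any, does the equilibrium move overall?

Gas moles: reactants 0, products 1 (Δn_gas = +1). Expansion shifts the system toward the side with more moles of gas — to the right.
M4 is a pure solid; its activity is 1 regardless of amount, so Q is unaffected — no shift from this change.
Dilution lowers every aqueous concentration by the same factor. Δn_aq = 0 − 1 = -1, so the system shifts toward the side with more dissolved moles — to the left.
The individual effects push in opposite directions; without quantitative information the net direction cannot be determined.

cannot be determined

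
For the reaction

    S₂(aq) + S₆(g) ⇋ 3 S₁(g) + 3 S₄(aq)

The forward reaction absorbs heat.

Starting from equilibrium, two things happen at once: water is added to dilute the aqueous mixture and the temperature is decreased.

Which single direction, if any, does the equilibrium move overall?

cannot be determined

Dilution lowers every aqueous concentration by the same factor. Δn_aq = 3 − 1 = +2, so the system shifts toward the side with more dissolved moles — to the right.
The forward reaction is endothermic. Lowering T favours the exothermic direction — shift to the left.
The individual effects push in opposite directions; without quantitative information the net direction cannot be determined.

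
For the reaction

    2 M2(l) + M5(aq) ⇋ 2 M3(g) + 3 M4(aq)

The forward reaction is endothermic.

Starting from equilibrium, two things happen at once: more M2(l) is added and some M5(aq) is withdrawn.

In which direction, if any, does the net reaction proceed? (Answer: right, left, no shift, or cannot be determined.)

left

M2 is a pure liquid; its activity is 1 regardless of amount, so Q is unaffected — no shift from this change.
Removing M5 (aq), a reactant, drives the reaction to the left.
Only the nonzero effect(s) matter; the net shift is to the left.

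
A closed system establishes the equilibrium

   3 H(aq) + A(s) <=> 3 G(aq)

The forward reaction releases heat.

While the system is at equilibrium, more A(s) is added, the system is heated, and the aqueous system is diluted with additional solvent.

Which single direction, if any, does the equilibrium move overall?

A is a pure solid; its activity is 1 regardless of amount, so Q is unaffected — no shift from this change.
The forward reaction is exothermic. Raising T favours the endothermic direction — shift to the left.
Dilution scales every aqueous concentration by the same factor. Δn_aq = 3 − 3 = 0, so Q is unchanged — no shift.
Only the nonzero effect(s) matter; the net shift is to the left.

left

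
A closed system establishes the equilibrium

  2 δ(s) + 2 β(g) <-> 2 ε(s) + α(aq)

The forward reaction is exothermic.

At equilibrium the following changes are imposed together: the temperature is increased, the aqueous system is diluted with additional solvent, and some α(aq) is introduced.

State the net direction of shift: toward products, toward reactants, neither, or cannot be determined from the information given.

The forward reaction is exothermic. Raising T favours the endothermic direction — shift to the left.
Dilution lowers every aqueous concentration by the same factor. Δn_aq = 1 − 0 = +1, so the system shifts toward the side with more dissolved moles — to the right.
Adding α (aq), a product, drives the reaction to the left.
The individual effects push in opposite directions; without quantitative information the net direction cannot be determined.

cannot be determined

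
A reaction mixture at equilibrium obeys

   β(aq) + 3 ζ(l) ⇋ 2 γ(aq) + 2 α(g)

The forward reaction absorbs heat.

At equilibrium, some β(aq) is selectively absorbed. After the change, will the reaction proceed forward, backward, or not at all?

Removing β (aq), a reactant, drives the reaction to the left.

left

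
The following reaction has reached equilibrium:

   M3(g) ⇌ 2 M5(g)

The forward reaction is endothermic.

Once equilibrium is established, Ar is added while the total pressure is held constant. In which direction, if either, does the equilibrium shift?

Adding inert gas at constant total pressure expands the volume and lowers every reacting partial pressure. With Δn_gas = 2 − 1 = +1, Q moves away from K toward the side with fewer gas moles, so the system shifts toward the side with more gas moles — to the right.

right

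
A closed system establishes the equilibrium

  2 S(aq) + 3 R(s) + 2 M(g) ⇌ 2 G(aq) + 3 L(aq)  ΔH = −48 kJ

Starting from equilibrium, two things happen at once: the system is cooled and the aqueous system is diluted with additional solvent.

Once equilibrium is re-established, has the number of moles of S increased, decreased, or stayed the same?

decreases

The forward reaction is exothermic. Lowering T favours the exothermic direction — shift to the right.
Dilution lowers every aqueous concentration by the same factor. Δn_aq = 5 − 2 = +3, so the system shifts toward the side with more dissolved moles — to the right.
The net shift is to the right. S is a reactant, so its amount decreases.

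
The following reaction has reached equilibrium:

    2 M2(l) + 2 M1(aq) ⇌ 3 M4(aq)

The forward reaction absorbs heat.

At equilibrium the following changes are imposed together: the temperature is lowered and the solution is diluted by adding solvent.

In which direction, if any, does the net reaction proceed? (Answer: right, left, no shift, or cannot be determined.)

The forward reaction is endothermic. Lowering T favours the exothermic direction — shift to the left.
Dilution lowers every aqueous concentration by the same factor. Δn_aq = 3 − 2 = +1, so the system shifts toward the side with more dissolved moles — to the right.
The individual effects push in opposite directions; without quantitative information the net direction cannot be determined.

cannot be determined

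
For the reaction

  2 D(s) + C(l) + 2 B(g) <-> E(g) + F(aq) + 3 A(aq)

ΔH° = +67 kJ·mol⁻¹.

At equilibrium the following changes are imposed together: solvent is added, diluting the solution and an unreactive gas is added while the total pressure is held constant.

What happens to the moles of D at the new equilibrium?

cannot be determined

Dilution lowers every aqueous concentration by the same factor. Δn_aq = 4 − 0 = +4, so the system shifts toward the side with more dissolved moles — to the right.
Adding inert gas at constant total pressure expands the volume and lowers every reacting partial pressure. With Δn_gas = 1 − 2 = -1, Q moves away from K toward the side with fewer gas moles, so the system shifts toward the side with more gas moles — to the left.
The two effects oppose each other, so the net shift — and hence the change in D — cannot be determined from the given information.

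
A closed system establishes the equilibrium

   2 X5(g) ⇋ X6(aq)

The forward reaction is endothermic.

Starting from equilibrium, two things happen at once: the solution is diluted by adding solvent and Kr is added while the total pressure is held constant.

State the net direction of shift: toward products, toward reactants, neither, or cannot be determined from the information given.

cannot be determined

Dilution lowers every aqueous concentration by the same factor. Δn_aq = 1 − 0 = +1, so the system shifts toward the side with more dissolved moles — to the right.
Adding inert gas at constant total pressure expands the volume and lowers every reacting partial pressure. With Δn_gas = 0 − 2 = -2, Q moves away from K toward the side with fewer gas moles, so the system shifts toward the side with more gas moles — to the left.
The individual effects push in opposite directions; without quantitative information the net direction cannot be determined.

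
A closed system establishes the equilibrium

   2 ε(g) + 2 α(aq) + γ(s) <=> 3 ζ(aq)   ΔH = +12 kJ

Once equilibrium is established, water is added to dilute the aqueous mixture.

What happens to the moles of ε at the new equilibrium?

Dilution lowers every aqueous concentration by the same factor. Δn_aq = 3 − 2 = +1, so the system shifts toward the side with more dissolved moles — to the right.
The net shift is to the right. ε is a reactant, so its amount decreases.

decreases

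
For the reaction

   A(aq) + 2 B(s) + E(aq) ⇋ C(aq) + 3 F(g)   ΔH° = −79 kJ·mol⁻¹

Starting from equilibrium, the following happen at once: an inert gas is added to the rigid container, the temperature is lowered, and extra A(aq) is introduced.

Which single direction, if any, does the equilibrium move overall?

At constant volume, adding an inert gas leaves every reacting species' partial pressure unchanged, so Q is unchanged — no shift from this change.
The forward reaction is exothermic. Lowering T favours the exothermic direction — shift to the right.
Adding A (aq), a reactant, drives the reaction to the right.
Only the nonzero effect(s) matter; the net shift is to the right.

right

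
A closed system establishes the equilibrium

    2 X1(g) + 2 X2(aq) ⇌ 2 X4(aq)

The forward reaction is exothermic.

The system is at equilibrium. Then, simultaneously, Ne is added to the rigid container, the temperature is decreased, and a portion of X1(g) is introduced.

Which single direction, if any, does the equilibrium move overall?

right

At constant volume, adding an inert gas leaves every reacting species' partial pressure unchanged, so Q is unchanged — no shift from this change.
The forward reaction is exothermic. Lowering T favours the exothermic direction — shift to the right.
Adding X1 (g), a reactant, drives the reaction to the right.
Only the nonzero effect(s) matter; the net shift is to the right.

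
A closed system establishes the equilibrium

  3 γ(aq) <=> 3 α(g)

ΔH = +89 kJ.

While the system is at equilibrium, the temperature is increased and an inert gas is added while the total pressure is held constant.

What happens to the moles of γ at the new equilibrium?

The forward reaction is endothermic. Raising T favours the endothermic direction — shift to the right.
Adding inert gas at constant total pressure expands the volume and lowers every reacting partial pressure. With Δn_gas = 3 − 0 = +3, Q moves away from K toward the side with fewer gas moles, so the system shifts toward the side with more gas moles — to the right.
The net shift is to the right. γ is a reactant, so its amount decreases.

decreases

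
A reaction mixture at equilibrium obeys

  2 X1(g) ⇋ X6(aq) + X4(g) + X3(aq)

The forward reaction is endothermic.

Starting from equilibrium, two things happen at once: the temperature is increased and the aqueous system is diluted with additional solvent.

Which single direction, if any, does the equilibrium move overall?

The forward reaction is endothermic. Raising T favours the endothermic direction — shift to the right.
Dilution lowers every aqueous concentration by the same factor. Δn_aq = 2 − 0 = +2, so the system shifts toward the side with more dissolved moles — to the right.
All effects act in the same direction — net shift to the right.

right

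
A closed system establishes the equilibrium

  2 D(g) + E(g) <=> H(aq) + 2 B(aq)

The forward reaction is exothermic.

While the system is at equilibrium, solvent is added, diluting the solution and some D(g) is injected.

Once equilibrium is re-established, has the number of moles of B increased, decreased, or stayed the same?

increases

Dilution lowers every aqueous concentration by the same factor. Δn_aq = 3 − 0 = +3, so the system shifts toward the side with more dissolved moles — to the right.
Adding D (g), a reactant, drives the reaction to the right.
The net shift is to the right. B is a product, so its amount increases.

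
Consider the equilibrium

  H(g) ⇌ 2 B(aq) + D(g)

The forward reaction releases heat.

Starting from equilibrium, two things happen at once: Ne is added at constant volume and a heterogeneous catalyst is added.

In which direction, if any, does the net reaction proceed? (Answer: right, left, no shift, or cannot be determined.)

no shift

At constant volume, adding an inert gas leaves every reacting species' partial pressure unchanged, so Q is unchanged — no shift from this change.
A catalyst speeds both forward and reverse rates equally; it changes neither Q nor K — no shift from this change.
None of the changes alters Q relative to K, so there is no net shift.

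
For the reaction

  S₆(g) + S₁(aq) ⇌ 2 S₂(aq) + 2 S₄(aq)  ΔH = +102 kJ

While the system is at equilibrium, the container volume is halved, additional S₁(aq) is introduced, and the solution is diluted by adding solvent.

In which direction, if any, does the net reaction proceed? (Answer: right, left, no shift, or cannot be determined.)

right

Gas moles: reactants 1, products 0 (Δn_gas = -1). Compression shifts the system toward the side with fewer moles of gas — to the right.
Adding S₁ (aq), a reactant, drives the reaction to the right.
Dilution lowers every aqueous concentration by the same factor. Δn_aq = 4 − 1 = +3, so the system shifts toward the side with more dissolved moles — to the right.
All effects act in the same direction — net shift to the right.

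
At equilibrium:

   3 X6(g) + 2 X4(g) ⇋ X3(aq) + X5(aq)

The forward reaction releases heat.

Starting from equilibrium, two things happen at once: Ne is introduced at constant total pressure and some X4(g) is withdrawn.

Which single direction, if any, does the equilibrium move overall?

Adding inert gas at constant total pressure expands the volume and lowers every reacting partial pressure. With Δn_gas = 0 − 5 = -5, Q moves away from K toward the side with fewer gas moles, so the system shifts toward the side with more gas moles — to the left.
Removing X4 (g), a reactant, drives the reaction to the left.
All effects act in the same direction — net shift to the left.

left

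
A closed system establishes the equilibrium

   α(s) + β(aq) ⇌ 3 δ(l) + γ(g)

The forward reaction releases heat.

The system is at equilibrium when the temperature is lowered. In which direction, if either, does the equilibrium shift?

The forward reaction is exothermic. Lowering T favours the exothermic direction — shift to the right.

right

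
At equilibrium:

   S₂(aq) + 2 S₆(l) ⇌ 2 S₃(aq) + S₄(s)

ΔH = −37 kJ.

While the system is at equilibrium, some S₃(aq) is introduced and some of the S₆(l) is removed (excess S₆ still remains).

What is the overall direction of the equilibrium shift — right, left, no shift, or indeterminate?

Adding S₃ (aq), a product, drives the reaction to the left.
S₆ is a pure liquid; its activity is 1 regardless of amount, so Q is unaffected — no shift from this change.
Only the nonzero effect(s) matter; the net shift is to the left.

left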